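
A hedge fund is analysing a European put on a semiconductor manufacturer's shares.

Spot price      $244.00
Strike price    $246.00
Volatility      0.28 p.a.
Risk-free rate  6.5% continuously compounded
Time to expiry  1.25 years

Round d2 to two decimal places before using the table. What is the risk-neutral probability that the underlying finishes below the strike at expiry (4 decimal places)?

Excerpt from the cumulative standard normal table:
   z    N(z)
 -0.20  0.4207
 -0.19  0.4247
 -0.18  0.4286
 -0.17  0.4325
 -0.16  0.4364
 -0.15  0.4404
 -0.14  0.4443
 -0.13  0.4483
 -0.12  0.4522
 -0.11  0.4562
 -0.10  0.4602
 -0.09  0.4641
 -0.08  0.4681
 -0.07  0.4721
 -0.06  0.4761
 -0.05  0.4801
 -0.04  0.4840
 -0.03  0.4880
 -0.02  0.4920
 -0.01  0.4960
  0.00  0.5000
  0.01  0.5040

0.4681

σ√T = 0.28 × 1.1180 = 0.3130
d₁ = [ln(244/246) + (0.065 + 0.28²/2)·1.25] / 0.3130 = [-0.0082 + 0.1303] / 0.3130 = 0.3900 ≈ 0.39
d₂ = d₁ − σ√T = 0.3900 − 0.3130 = 0.0769 ≈ 0.08
Pr(exercise) under Q = N(−d₂) = N(-0.08) = 0.4681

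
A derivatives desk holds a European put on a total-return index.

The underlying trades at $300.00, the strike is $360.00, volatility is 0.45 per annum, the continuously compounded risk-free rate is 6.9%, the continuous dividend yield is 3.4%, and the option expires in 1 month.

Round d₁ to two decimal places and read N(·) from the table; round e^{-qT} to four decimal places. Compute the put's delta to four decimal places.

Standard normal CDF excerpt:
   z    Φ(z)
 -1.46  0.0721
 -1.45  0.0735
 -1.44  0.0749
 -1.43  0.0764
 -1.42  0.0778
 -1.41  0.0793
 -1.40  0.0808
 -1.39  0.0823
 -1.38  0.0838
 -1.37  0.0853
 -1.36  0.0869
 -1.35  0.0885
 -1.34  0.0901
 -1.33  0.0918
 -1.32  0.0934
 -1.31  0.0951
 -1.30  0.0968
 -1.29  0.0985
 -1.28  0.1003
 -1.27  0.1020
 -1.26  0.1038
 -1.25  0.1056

-0.9041

T = 0.08333;  σ√T = 0.1299
ln(S/K) + (r − q + σ²/2)T = ln(300/360) + (0.069 − 0.034 + 0.45²/2)·0.08333 = -0.1823 + 0.0114 = -0.1710
d₁ = -0.1710 / 0.1299 = -1.3161 ⇒ -1.32
N(d₁) = N(-1.32) = 0.0934
Δ_put = e^(−qT)·(N(d₁) − 1) = 0.9972·(0.0934 − 1) = -0.9041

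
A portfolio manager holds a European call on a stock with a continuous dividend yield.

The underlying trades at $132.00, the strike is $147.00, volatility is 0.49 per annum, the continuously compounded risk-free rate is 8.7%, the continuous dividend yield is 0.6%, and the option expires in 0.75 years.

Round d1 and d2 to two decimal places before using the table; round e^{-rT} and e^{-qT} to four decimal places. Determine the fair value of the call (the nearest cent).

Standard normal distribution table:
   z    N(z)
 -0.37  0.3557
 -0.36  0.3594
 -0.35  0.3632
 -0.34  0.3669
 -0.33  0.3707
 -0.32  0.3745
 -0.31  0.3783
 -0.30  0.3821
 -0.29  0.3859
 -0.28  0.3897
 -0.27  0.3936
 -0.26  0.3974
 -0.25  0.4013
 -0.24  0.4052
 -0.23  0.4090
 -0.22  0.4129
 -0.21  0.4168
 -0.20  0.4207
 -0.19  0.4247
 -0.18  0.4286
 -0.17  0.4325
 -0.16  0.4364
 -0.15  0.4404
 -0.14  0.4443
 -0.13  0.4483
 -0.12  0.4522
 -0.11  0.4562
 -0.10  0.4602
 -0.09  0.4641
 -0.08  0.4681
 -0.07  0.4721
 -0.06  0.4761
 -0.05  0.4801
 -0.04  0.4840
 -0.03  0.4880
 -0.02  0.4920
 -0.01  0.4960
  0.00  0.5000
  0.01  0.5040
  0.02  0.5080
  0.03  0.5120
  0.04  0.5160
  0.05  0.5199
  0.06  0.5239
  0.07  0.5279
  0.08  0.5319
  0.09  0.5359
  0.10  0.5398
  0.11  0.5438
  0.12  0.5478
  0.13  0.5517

$19.36

σ√T = 0.49 × 0.8660 = 0.4244
ln(S/K) + (r − q + σ²/2)T = ln(132/147) + (0.087 − 0.006 + 0.49²/2)·0.75 = -0.1076 + 0.1508 = 0.0432
d₁ = 0.0432 / 0.4244 = 0.1017 ≈ 0.10
d₂ = d₁ − σ√T = 0.1017 − 0.4244 = -0.3227 ≈ -0.32
exp(−qT) = exp(−0.006·0.75) = 0.9955;  exp(−rT) = exp(−0.087·0.75) = 0.9368
N(d₁) = N(0.10) = 0.5398;  N(d₂) = N(-0.32) = 0.3745
C = 132·0.9955·0.5398 − 147·0.9368·0.3745 = 70.9330 − 51.5722 = 19.3607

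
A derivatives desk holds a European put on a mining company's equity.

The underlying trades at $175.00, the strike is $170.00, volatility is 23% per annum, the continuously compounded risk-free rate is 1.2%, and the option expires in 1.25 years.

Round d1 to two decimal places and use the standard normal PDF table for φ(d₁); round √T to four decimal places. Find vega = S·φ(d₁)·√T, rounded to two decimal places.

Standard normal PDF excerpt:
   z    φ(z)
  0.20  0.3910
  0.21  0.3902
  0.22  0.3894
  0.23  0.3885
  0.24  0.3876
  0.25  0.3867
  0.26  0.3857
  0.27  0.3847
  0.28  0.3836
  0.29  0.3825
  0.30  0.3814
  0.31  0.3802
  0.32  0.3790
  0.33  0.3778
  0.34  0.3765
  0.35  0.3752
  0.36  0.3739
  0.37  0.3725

σ√T = 0.23 × 1.1180 = 0.2571
d₁ = [ln(175/170) + (0.012 + 0.23²/2)·1.25] / 0.2571 = [0.0290 + 0.0481] / 0.2571 = 0.2996 → 0.30
√T = √1.25 = 1.1180
φ(d₁) = φ(0.30) = 0.3814
vega = S·φ(d₁)·√T = 175·0.3814·1.1180 = 74.6209

74.62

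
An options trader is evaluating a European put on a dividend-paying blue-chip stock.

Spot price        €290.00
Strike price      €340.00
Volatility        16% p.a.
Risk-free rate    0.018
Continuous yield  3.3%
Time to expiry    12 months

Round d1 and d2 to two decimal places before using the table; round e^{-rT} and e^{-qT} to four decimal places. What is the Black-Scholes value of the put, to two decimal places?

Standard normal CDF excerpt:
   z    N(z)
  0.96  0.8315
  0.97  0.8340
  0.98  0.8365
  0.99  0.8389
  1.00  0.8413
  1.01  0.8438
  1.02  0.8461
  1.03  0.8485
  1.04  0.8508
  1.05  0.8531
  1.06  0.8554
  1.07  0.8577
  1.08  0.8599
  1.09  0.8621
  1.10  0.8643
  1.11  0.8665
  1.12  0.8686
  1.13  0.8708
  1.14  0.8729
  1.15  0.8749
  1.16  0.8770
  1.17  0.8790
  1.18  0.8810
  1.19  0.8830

€56.79

σ√T = 0.16 × 1.0000 = 0.1600
ln(S/K) + (r − q + σ²/2)T = ln(290/340) + (0.018 − 0.033 + 0.16²/2)·1 = -0.1591 − 0.0022 = -0.1613
d₁ = -0.1613 / 0.1600 = -1.0079 ⇒ -1.01
d₂ = d₁ − σ√T = -1.0079 − 0.1600 = -1.1679 ⇒ -1.17
exp(−qT) = exp(−0.033·1) = 0.9675;  exp(−rT) = exp(−0.018·1) = 0.9822
P = 340·0.9822·N(1.17) − 290·0.9675·N(1.01) = 340·0.9822·0.8790 − 290·0.9675·0.8438 = 293.5403 − 236.7492 = 56.7911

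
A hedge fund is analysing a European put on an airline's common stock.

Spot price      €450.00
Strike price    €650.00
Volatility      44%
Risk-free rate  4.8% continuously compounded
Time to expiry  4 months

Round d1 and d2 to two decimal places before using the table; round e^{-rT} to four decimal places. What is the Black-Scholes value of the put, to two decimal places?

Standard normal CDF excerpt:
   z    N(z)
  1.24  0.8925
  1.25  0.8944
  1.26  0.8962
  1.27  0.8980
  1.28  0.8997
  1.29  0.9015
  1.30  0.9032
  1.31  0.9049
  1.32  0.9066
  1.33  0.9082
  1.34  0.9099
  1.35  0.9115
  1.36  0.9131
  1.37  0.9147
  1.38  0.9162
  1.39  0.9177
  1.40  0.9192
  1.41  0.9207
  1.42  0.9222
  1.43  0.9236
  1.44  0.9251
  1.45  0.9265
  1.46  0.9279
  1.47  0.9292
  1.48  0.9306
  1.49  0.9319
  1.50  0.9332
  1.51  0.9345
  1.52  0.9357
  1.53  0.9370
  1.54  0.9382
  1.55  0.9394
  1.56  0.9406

€194.48

T = 0.3333;  σ√T = 0.2540
d₁ = [ln(450/650) + (0.048 + 0.44²/2)·0.3333] / 0.2540 = [-0.3677 + 0.0483] / 0.2540 = -1.2575 which rounds to -1.26
d₂ = d₁ − σ√T = -1.2575 − 0.2540 = -1.5116 which rounds to -1.51
exp(−rT) = exp(−0.048·0.3333) = 0.9841
N(−d₂) = N(1.51) = 0.9345;  N(−d₁) = N(1.26) = 0.8962
P = 650·0.9841·0.9345 − 450·0.8962 = 597.7669 − 403.2900 = 194.4769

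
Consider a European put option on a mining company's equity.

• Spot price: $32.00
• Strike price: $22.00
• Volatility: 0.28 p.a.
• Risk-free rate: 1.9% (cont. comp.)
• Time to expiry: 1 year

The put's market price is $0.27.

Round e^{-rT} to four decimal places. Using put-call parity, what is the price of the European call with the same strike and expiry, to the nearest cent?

e^(−rT) = e^(−0.019·1) = 0.9812
Put-call parity: C − P = S − K·e^(−rT) = 32 − 22·0.9812 = 32 − 21.5864 = 10.4136
C = P + (C − P) = 0.27 + (10.4136) = 10.6836

$10.68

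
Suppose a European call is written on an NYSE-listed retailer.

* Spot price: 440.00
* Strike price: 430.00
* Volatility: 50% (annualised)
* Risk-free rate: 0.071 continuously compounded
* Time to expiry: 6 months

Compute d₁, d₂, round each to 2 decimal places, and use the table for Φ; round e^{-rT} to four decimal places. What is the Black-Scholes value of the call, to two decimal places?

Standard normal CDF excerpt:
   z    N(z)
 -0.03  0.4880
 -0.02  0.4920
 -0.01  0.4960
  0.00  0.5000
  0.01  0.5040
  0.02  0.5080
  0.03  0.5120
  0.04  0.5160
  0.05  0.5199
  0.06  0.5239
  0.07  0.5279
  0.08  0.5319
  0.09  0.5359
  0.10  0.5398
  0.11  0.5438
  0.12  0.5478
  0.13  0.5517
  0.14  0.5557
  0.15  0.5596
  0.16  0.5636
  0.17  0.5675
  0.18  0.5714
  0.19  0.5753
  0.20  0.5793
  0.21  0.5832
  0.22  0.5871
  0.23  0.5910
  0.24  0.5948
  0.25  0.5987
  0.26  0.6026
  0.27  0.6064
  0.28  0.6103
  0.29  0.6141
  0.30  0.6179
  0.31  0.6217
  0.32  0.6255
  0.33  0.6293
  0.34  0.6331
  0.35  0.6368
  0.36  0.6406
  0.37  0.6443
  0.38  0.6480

72.73

σ√T = 0.5 × 0.7071 = 0.3536
ln(S/K) + (r + σ²/2)T = ln(440/430) + (0.071 + 0.5²/2)·0.5 = 0.0230 + 0.0980 = 0.1210
d₁ = 0.1210 / 0.3536 = 0.3422 ≈ 0.34
d₂ = d₁ − σ√T = 0.3422 − 0.3536 = -0.0113 ≈ -0.01
exp(−rT) = exp(−0.071·0.5) = 0.9651
C = 440·N(0.34) − 430·0.9651·N(-0.01) = 440·0.6331 − 430·0.9651·0.4960 = 278.5640 − 205.8365 = 72.7275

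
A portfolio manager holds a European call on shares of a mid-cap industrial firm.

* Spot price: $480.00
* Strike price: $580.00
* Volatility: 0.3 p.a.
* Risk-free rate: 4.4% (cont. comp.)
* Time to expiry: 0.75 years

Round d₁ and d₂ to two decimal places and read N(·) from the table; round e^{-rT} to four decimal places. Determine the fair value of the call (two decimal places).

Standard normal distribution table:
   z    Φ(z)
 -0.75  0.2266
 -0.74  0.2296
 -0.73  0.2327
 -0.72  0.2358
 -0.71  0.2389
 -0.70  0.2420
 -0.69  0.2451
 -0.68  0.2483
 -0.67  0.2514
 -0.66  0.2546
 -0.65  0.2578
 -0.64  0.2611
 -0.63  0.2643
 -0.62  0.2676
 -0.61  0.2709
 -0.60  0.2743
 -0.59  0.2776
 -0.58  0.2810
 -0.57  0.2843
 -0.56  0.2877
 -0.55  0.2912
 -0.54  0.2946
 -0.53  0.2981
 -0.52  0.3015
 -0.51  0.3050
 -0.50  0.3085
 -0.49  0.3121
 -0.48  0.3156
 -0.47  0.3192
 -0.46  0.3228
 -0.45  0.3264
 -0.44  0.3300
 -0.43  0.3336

σ√T = 0.3·√0.75 = 0.2598
d₁ = [ln(480/580) + (0.044 + 0.3²/2)·0.75] / 0.2598 = [-0.1892 + 0.0668] / 0.2598 = -0.4715 ⇒ -0.47
d₂ = d₁ − σ√T = -0.4715 − 0.2598 = -0.7313 ⇒ -0.73
e^(−rT) = e^(−0.044·0.75) = 0.9675
N(d₁) = N(-0.47) = 0.3192;  N(d₂) = N(-0.73) = 0.2327
C = 480·0.3192 − 580·0.9675·0.2327 = 153.2160 − 130.5796 = 22.6364

$22.64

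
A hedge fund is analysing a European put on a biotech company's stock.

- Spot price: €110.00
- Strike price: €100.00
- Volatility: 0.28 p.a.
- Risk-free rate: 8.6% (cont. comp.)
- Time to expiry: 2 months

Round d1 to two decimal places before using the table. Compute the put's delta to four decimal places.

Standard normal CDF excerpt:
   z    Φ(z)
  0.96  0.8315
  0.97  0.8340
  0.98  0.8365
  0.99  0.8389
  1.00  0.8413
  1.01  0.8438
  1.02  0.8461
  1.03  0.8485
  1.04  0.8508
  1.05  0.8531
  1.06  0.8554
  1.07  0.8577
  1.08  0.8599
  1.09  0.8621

-0.1539

T = 0.1667;  σ√T = 0.1143
d₁ = [ln(110/100) + (0.086 + ½·0.28²)·0.1667] / (σ√T) = (0.0953 + 0.0209) / 0.1143 = 1.0163 ≈ 1.02
N(d₁) = N(1.02) = 0.8461
Δ_put = N(d₁) − 1 = 0.8461 − 1 = -0.1539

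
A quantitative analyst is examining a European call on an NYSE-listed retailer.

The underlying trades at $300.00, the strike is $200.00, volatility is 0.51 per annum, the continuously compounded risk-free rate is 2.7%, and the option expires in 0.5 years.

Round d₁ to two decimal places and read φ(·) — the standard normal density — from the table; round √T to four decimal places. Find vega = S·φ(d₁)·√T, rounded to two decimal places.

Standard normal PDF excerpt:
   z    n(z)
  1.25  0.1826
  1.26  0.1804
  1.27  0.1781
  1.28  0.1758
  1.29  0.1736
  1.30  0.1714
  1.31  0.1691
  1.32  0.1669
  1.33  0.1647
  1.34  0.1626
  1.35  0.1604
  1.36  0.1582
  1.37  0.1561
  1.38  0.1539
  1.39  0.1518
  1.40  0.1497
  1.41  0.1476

34.49

σ√T = 0.51·√0.5 = 0.3606
d₁ = [ln(300/200) + (0.027 + 0.51²/2)·0.5] / 0.3606 = [0.4055 + 0.0785] / 0.3606 = 1.3421 ≈ 1.34
√T = √0.5 = 0.7071
φ(d₁) = φ(1.34) = 0.1626
vega = S·φ(d₁)·√T = 300·0.1626·0.7071 = 34.4923
(Vega is the same for a European call and put with the same parameters.)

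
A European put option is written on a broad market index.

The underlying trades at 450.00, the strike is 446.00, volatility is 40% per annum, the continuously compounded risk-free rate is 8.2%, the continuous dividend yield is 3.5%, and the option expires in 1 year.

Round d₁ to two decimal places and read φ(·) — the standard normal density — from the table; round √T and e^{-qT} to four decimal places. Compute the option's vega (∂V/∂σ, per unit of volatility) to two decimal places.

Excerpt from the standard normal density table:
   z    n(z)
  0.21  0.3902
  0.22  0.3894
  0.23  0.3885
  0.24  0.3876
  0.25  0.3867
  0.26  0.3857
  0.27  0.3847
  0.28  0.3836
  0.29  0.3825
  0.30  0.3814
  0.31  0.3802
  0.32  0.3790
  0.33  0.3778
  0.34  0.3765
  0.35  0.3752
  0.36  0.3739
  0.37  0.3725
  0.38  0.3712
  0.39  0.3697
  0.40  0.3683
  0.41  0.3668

σ√T = 0.4·√1 = 0.4000
d₁ = [ln(450/446) + (0.082 − 0.035 + 0.4²/2)·1] / 0.4000 = [0.0089 + 0.1270] / 0.4000 = 0.3398 ⇒ 0.34
√T = √1 = 1.0000
φ(d₁) = φ(0.34) = 0.3765
exp(−qT) = exp(−0.035·1) = 0.9656
vega = S·exp(−qT)·φ(d₁)·√T = 450·0.9656·0.3765·1.0000 = 163.5968
(Call and put vega coincide under Black-Scholes.)

163.60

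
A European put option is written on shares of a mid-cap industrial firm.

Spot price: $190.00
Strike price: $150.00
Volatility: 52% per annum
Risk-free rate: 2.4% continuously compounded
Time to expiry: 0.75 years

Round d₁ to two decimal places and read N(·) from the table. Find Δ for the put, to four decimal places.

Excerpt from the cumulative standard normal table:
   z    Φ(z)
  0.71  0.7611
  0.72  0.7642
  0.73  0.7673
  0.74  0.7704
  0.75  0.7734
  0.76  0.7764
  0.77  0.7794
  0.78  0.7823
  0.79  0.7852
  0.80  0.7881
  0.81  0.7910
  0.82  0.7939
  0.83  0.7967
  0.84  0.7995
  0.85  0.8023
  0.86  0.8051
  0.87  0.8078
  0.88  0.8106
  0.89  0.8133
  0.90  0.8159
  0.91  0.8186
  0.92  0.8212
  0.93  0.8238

-0.2148

σ√T = 0.52 × 0.8660 = 0.4503
d₁ = [ln(190/150) + (0.024 + ½·0.52²)·0.75] / (σ√T) = (0.2364 + 0.1194) / 0.4503 = 0.7901 ⇒ 0.79
N(d₁) = N(0.79) = 0.7852
Δ_put = N(d₁) − 1 = 0.7852 − 1 = -0.2148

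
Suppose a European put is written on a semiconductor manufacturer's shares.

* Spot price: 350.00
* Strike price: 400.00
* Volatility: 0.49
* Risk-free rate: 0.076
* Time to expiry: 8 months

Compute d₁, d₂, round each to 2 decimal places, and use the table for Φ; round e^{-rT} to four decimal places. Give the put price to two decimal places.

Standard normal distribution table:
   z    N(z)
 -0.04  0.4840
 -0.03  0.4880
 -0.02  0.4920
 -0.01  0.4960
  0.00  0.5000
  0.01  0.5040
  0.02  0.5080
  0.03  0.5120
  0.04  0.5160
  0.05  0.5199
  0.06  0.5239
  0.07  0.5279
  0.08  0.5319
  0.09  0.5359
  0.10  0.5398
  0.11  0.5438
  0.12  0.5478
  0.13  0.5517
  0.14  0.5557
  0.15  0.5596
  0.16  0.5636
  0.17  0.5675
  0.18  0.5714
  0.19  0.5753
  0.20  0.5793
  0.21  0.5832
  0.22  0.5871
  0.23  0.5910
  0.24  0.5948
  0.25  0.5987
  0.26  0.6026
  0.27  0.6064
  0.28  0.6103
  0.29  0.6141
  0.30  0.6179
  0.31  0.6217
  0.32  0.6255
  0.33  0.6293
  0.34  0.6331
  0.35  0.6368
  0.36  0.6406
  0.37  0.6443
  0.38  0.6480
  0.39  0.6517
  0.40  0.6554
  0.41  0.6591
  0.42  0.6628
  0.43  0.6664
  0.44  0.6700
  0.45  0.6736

74.22

σ√T = 0.49·√0.6667 = 0.4001
d₁ = [ln(350/400) + (0.076 + 0.49²/2)·0.6667] / 0.4001 = [-0.1335 + 0.1307] / 0.4001 = -0.0071 ≈ -0.01
d₂ = d₁ − σ√T = -0.0071 − 0.4001 = -0.4072 ≈ -0.41
exp(−rT) = exp(−0.076·0.6667) = 0.9506
P = 400·0.9506·N(0.41) − 350·N(0.01) = 400·0.9506·0.6591 − 350·0.5040 = 250.6162 − 176.4000 = 74.2162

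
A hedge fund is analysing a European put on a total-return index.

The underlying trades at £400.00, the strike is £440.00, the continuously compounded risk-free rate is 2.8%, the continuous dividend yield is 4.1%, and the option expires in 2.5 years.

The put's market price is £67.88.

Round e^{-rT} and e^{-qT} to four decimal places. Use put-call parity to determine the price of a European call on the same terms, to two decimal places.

£18.66

exp(−qT) = exp(−0.041·2.5) = 0.9026;  exp(−rT) = exp(−0.028·2.5) = 0.9324
Put-call parity: C − P = S·e^(−qT) − K·e^(−rT) = 400·0.9026 − 440·0.9324 = 361.0400 − 410.2560 = -49.2160
C = P + (C − P) = 67.88 + (-49.2160) = 18.6640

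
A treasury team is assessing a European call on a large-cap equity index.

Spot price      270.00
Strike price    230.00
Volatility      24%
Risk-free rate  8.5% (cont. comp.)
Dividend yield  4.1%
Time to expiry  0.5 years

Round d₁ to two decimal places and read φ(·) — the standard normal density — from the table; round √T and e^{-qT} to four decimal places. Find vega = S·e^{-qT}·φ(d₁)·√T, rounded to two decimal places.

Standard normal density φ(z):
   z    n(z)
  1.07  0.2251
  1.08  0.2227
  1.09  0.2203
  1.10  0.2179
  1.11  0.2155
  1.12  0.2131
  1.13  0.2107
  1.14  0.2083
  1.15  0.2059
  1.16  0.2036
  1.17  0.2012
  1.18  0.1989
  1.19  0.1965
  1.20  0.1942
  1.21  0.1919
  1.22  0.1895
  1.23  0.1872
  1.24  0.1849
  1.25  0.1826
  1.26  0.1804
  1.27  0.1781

T = 0.5;  σ√T = 0.1697
ln(S/K) + (r − q + σ²/2)T = ln(270/230) + (0.085 − 0.041 + 0.24²/2)·0.5 = 0.1603 + 0.0364 = 0.1967
d₁ = 0.1967 / 0.1697 = 1.1593 ≈ 1.16
√T = √0.5 = 0.7071
φ(d₁) = φ(1.16) = 0.2036
exp(−qT) = exp(−0.041·0.5) = 0.9797
vega = S·exp(−qT)·φ(d₁)·√T = 270·0.9797·0.2036·0.7071 = 38.0816

38.08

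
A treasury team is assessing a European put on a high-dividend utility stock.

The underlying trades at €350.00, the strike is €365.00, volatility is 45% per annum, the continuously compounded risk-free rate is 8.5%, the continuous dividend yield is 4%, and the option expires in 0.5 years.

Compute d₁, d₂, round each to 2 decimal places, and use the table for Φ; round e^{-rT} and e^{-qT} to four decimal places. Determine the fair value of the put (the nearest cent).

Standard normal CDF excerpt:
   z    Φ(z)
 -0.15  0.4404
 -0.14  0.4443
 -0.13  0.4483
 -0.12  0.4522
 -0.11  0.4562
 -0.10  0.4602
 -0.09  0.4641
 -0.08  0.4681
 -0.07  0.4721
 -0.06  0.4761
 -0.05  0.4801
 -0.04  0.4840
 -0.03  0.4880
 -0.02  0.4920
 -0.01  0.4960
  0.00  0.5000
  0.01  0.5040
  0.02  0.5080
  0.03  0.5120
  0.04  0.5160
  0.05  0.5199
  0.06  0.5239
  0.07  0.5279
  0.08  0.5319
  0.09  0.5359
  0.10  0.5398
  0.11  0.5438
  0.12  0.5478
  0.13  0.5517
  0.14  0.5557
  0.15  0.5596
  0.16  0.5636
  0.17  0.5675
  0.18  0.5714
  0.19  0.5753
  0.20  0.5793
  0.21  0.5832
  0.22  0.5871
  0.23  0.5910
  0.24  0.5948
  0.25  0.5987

σ√T = 0.45·√0.5 = 0.3182
d₁ = [ln(350/365) + (0.085 − 0.04 + 0.45²/2)·0.5] / 0.3182 = [-0.0420 + 0.0731] / 0.3182 = 0.0979 ≈ 0.10
d₂ = d₁ − σ√T = 0.0979 − 0.3182 = -0.2203 ≈ -0.22
exp(−qT) = exp(−0.04·0.5) = 0.9802;  exp(−rT) = exp(−0.085·0.5) = 0.9584
N(−d₂) = N(0.22) = 0.5871;  N(−d₁) = N(-0.10) = 0.4602
P = 365·0.9584·0.5871 − 350·0.9802·0.4602 = 205.3770 − 157.8808 = 47.4962

€47.50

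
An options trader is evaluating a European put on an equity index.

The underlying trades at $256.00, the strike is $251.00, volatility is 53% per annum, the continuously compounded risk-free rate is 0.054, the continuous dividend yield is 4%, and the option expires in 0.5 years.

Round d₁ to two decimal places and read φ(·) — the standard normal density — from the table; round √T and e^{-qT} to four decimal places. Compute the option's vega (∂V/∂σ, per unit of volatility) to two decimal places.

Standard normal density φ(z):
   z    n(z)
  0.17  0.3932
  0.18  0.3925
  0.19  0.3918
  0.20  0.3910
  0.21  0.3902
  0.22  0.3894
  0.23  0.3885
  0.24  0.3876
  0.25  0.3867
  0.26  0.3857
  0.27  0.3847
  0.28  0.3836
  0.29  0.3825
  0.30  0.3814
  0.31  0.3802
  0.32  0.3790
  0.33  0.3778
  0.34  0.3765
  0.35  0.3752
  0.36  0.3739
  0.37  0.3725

68.44

T = 0.5;  σ√T = 0.3748
ln(S/K) + (r − q + σ²/2)T = ln(256/251) + (0.054 − 0.04 + 0.53²/2)·0.5 = 0.0197 + 0.0772 = 0.0969
d₁ = 0.0969 / 0.3748 = 0.2587 ⇒ 0.26
√T = √0.5 = 0.7071
φ(d₁) = φ(0.26) = 0.3857
e^(−qT) = e^(−0.04·0.5) = 0.9802
vega = S·e^(−qT)·φ(d₁)·√T = 256·0.9802·0.3857·0.7071 = 68.4361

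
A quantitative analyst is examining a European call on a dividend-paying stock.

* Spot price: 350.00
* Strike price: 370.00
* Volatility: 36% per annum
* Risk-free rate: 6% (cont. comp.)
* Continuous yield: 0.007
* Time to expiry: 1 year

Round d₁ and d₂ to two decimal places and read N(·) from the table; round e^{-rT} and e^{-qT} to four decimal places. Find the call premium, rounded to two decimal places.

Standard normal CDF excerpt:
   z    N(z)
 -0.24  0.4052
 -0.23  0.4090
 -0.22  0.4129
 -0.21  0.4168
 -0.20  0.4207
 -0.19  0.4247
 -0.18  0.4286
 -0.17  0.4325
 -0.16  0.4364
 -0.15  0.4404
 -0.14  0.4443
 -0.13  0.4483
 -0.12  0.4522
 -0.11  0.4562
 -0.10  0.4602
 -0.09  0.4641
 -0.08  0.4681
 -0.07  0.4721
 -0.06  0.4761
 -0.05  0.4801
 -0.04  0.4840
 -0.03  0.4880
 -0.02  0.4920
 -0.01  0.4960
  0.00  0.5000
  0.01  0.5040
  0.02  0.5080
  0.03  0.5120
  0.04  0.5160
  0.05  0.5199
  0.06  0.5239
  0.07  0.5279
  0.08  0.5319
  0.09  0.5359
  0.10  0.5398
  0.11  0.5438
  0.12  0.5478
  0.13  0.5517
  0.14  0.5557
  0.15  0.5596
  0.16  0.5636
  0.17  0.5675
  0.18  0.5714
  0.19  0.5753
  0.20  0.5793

T = 1;  σ√T = 0.3600
d₁ = [ln(350/370) + (0.06 − 0.007 + 0.36²/2)·1] / 0.3600 = [-0.0556 + 0.1178] / 0.3600 = 0.1729 which rounds to 0.17
d₂ = d₁ − σ√T = 0.1729 − 0.3600 = -0.1871 which rounds to -0.19
exp(−qT) = exp(−0.007·1) = 0.9930;  exp(−rT) = exp(−0.06·1) = 0.9418
N(d₁) = N(0.17) = 0.5675;  N(d₂) = N(-0.19) = 0.4247
C = 350·0.9930·0.5675 − 370·0.9418·0.4247 = 197.2346 − 147.9935 = 49.2411

49.24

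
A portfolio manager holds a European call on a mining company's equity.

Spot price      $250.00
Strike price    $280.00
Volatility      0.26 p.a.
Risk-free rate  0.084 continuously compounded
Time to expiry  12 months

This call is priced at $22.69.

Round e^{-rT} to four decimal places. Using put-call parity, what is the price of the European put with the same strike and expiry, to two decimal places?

e^(−rT) = e^(−0.084·1) = 0.9194
Put-call parity: C − P = S − K·e^(−rT) = 250 − 280·0.9194 = 250 − 257.4320 = -7.4320
P = C − (C − P) = 22.69 − (-7.4320) = 30.1220

$30.12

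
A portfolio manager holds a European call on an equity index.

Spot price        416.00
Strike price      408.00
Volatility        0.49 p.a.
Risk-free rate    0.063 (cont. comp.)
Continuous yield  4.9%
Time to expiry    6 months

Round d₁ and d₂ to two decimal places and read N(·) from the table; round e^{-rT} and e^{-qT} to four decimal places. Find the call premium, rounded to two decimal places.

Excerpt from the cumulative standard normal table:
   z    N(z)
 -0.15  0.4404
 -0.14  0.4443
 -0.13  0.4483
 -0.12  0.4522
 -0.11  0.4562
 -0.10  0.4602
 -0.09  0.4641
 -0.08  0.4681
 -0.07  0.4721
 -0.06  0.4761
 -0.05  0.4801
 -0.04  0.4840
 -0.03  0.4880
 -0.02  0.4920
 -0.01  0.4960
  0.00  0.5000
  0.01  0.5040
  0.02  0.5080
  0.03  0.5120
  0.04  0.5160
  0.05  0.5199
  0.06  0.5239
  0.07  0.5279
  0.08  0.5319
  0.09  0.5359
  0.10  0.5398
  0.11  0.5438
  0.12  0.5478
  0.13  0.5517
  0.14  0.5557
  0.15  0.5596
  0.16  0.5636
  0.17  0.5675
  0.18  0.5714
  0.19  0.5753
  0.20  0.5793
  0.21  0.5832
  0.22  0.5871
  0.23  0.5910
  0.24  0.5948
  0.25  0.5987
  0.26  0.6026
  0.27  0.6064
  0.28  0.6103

T = 0.5;  σ√T = 0.3465
ln(S/K) + (r − q + σ²/2)T = ln(416/408) + (0.063 − 0.049 + 0.49²/2)·0.5 = 0.0194 + 0.0670 = 0.0864
d₁ = 0.0864 / 0.3465 = 0.2495 which rounds to 0.25
d₂ = d₁ − σ√T = 0.2495 − 0.3465 = -0.0970 which rounds to -0.10
exp(−qT) = exp(−0.049·0.5) = 0.9758;  exp(−rT) = exp(−0.063·0.5) = 0.9690
N(d₁) = N(0.25) = 0.5987;  N(d₂) = N(-0.10) = 0.4602
C = 416·0.9758·0.5987 − 408·0.9690·0.4602 = 243.0320 − 181.9410 = 61.0910

61.09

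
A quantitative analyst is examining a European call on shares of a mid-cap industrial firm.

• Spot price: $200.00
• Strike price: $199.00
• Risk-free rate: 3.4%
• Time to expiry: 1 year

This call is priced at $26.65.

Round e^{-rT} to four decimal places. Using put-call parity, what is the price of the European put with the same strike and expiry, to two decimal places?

e^(−rT) = e^(−0.034·1) = 0.9666
Put-call parity: C − P = S − K·e^(−rT) = 200 − 199·0.9666 = 200 − 192.3534 = 7.6466
P = C − (C − P) = 26.65 − (7.6466) = 19.0034

$19.00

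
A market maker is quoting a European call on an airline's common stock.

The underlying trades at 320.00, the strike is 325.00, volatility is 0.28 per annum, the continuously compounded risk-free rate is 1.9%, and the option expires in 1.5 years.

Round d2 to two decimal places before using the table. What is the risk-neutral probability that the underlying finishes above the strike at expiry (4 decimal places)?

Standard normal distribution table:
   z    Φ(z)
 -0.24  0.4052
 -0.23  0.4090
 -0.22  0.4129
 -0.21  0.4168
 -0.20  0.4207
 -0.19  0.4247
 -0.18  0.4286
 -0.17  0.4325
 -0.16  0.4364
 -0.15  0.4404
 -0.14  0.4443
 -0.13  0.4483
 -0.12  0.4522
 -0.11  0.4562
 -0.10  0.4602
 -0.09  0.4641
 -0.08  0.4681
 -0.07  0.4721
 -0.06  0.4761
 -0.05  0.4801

σ√T = 0.28·√1.5 = 0.3429
d₁ = [ln(320/325) + (0.019 + ½·0.28²)·1.5] / (σ√T) = (-0.0155 + 0.0873) / 0.3429 = 0.2094 → 0.21
d₂ = 0.2094 − 0.3429 = -0.1336 → -0.13
Pr(exercise) under Q = N(d₂) = 0.4483

0.4483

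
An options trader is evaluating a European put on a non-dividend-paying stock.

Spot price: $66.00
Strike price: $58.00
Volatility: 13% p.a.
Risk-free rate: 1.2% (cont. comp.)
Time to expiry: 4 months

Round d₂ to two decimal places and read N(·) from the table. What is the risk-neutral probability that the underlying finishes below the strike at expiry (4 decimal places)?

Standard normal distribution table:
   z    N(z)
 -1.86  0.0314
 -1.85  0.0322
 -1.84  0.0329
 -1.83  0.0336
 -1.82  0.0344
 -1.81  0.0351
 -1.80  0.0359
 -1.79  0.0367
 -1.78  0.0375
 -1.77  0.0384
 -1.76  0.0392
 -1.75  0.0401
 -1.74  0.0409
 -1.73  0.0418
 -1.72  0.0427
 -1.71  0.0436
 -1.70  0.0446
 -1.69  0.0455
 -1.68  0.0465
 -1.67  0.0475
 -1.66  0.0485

T = 0.3333;  σ√T = 0.0751
d₁ = [ln(66/58) + (0.012 + ½·0.13²)·0.3333] / (σ√T) = (0.1292 + 0.0068) / 0.0751 = 1.8124 which rounds to 1.81
d₂ = 1.8124 − 0.0751 = 1.7373 which rounds to 1.74
Risk-neutral Pr[S_T < K] = N(−d₂) = N(-1.74) = 0.0409

0.0409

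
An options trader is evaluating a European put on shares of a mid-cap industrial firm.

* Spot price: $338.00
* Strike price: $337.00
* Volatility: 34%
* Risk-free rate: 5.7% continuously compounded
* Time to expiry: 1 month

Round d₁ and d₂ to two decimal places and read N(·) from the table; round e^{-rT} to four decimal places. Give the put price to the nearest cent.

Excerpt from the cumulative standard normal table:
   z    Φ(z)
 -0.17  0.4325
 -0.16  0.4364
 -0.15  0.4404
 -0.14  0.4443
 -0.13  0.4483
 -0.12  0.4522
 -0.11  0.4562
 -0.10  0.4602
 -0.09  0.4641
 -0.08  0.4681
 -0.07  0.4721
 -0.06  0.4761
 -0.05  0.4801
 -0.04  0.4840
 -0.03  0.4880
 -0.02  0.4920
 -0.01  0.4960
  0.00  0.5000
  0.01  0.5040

$12.16

σ√T = 0.34 × 0.2887 = 0.0981
ln(S/K) + (r + σ²/2)T = ln(338/337) + (0.057 + 0.34²/2)·0.08333 = 0.0030 + 0.0096 = 0.0125
d₁ = 0.0125 / 0.0981 = 0.1277 ⇒ 0.13
d₂ = d₁ − σ√T = 0.1277 − 0.0981 = 0.0295 ⇒ 0.03
exp(−rT) = exp(−0.057·0.08333) = 0.9953
N(−d₂) = N(-0.03) = 0.4880;  N(−d₁) = N(-0.13) = 0.4483
P = 337·0.9953·0.4880 − 338·0.4483 = 163.6831 − 151.5254 = 12.1577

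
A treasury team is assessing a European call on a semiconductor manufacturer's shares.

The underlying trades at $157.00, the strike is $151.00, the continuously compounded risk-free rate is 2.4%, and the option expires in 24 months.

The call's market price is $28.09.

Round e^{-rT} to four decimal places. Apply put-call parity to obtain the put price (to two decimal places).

e^(−rT) = e^(−0.024·2) = 0.9531
Put-call parity: C − P = S − K·e^(−rT) = 157 − 151·0.9531 = 157 − 143.9181 = 13.0819
P = C − (C − P) = 28.09 − (13.0819) = 15.0081

$15.01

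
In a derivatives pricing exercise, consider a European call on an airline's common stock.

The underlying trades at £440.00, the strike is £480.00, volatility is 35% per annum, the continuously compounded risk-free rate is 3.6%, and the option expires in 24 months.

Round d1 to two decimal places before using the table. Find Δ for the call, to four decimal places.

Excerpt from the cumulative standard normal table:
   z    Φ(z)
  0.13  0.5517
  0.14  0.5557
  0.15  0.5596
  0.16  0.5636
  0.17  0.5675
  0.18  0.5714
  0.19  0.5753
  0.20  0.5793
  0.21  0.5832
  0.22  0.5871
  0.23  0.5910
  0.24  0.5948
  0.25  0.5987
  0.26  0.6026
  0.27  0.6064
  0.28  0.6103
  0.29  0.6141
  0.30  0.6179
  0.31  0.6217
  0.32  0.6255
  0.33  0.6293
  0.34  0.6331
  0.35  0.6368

0.5871

T = 2;  σ√T = 0.4950
d₁ = [ln(440/480) + (0.036 + 0.35²/2)·2] / 0.4950 = [-0.0870 + 0.1945] / 0.4950 = 0.2172 which rounds to 0.22
N(d₁) = N(0.22) = 0.5871
Δ_call = N(d₁) = 0.5871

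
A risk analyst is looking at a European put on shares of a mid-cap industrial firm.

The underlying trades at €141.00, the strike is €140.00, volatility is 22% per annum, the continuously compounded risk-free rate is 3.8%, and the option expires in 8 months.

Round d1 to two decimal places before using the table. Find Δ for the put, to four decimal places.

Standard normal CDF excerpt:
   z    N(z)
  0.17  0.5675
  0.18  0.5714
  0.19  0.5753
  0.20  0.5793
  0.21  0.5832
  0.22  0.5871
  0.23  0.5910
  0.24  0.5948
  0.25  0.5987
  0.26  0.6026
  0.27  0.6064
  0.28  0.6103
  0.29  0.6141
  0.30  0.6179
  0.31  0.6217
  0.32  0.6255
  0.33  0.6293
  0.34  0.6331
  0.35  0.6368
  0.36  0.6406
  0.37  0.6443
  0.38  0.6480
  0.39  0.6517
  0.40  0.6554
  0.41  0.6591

σ√T = 0.22 × 0.8165 = 0.1796
ln(S/K) + (r + σ²/2)T = ln(141/140) + (0.038 + 0.22²/2)·0.6667 = 0.0071 + 0.0415 = 0.0486
d₁ = 0.0486 / 0.1796 = 0.2705 ⇒ 0.27
N(d₁) = N(0.27) = 0.6064
Δ_put = N(d₁) − 1 = 0.6064 − 1 = -0.3936

-0.3936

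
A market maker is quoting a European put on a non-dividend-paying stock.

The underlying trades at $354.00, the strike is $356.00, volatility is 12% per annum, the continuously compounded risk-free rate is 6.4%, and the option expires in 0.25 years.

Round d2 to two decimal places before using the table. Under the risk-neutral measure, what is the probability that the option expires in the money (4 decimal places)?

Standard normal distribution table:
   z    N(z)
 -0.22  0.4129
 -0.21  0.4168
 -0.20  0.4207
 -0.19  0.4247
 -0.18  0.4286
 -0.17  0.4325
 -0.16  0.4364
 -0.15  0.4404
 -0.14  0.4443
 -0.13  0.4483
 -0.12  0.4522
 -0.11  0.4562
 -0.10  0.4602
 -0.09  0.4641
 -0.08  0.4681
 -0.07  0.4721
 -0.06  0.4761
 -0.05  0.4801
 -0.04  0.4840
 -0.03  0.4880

T = 0.25;  σ√T = 0.0600
d₁ = [ln(354/356) + (0.064 + 0.12²/2)·0.25] / 0.0600 = [-0.0056 + 0.0178] / 0.0600 = 0.2028 ⇒ 0.20
d₂ = d₁ − σ√T = 0.2028 − 0.0600 = 0.1428 ⇒ 0.14
Risk-neutral Pr[S_T < K] = N(−d₂) = N(-0.14) = 0.4443

0.4443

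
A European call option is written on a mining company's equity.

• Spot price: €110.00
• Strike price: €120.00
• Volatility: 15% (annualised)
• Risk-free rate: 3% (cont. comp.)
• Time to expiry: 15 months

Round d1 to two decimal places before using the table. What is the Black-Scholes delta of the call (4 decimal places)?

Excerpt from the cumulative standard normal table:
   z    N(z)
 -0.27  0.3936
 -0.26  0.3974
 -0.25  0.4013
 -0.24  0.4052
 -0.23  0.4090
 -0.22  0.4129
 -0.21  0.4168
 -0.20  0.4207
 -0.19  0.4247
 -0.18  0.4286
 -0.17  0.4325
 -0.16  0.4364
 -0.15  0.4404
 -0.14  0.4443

0.4168

σ√T = 0.15·√1.25 = 0.1677
d₁ = [ln(110/120) + (0.03 + 0.15²/2)·1.25] / 0.1677 = [-0.0870 + 0.0516] / 0.1677 = -0.2114 ≈ -0.21
N(d₁) = N(-0.21) = 0.4168
Δ_call = N(d₁) = 0.4168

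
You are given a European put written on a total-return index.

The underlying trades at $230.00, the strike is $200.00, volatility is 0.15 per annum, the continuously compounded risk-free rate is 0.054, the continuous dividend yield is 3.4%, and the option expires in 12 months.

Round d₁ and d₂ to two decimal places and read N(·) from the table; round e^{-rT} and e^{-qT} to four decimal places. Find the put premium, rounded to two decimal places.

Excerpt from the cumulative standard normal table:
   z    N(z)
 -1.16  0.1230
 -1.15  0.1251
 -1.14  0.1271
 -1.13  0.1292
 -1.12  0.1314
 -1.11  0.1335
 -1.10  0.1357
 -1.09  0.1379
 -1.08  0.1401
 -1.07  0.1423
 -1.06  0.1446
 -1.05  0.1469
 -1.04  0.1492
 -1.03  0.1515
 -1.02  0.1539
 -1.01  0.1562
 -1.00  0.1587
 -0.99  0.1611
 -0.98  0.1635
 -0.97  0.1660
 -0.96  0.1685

σ√T = 0.15·√1 = 0.1500
d₁ = [ln(230/200) + (0.054 − 0.034 + ½·0.15²)·1] / (σ√T) = (0.1398 + 0.0312) / 0.1500 = 1.1401 which rounds to 1.14
d₂ = 1.1401 − 0.1500 = 0.9901 which rounds to 0.99
e^(−qT) = e^(−0.034·1) = 0.9666;  e^(−rT) = e^(−0.054·1) = 0.9474
N(−d₂) = N(-0.99) = 0.1611;  N(−d₁) = N(-1.14) = 0.1271
P = 200·0.9474·0.1611 − 230·0.9666·0.1271 = 30.5252 − 28.2566 = 2.2686

$2.27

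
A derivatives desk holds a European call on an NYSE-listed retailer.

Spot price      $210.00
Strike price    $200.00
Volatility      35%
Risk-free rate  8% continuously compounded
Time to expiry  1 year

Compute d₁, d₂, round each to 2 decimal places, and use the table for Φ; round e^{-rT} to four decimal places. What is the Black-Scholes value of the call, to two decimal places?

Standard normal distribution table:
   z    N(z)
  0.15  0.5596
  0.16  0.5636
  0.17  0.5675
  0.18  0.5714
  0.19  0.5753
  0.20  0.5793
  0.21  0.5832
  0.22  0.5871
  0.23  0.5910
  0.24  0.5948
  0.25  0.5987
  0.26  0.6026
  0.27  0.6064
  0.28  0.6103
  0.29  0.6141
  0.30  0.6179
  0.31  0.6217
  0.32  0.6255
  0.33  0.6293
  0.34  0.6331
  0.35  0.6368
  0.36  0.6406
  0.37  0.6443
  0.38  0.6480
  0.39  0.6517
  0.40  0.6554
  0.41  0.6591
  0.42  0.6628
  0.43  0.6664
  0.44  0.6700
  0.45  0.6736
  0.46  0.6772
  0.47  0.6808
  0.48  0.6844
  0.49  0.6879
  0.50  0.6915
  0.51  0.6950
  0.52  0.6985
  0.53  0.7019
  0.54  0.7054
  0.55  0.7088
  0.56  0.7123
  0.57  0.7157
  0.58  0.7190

$41.92

σ√T = 0.35·√1 = 0.3500
d₁ = [ln(210/200) + (0.08 + 0.35²/2)·1] / 0.3500 = [0.0488 + 0.1412] / 0.3500 = 0.5430 ≈ 0.54
d₂ = d₁ − σ√T = 0.5430 − 0.3500 = 0.1930 ≈ 0.19
exp(−rT) = exp(−0.08·1) = 0.9231
C = 210·N(0.54) − 200·0.9231·N(0.19) = 210·0.7054 − 200·0.9231·0.5753 = 148.1340 − 106.2119 = 41.9221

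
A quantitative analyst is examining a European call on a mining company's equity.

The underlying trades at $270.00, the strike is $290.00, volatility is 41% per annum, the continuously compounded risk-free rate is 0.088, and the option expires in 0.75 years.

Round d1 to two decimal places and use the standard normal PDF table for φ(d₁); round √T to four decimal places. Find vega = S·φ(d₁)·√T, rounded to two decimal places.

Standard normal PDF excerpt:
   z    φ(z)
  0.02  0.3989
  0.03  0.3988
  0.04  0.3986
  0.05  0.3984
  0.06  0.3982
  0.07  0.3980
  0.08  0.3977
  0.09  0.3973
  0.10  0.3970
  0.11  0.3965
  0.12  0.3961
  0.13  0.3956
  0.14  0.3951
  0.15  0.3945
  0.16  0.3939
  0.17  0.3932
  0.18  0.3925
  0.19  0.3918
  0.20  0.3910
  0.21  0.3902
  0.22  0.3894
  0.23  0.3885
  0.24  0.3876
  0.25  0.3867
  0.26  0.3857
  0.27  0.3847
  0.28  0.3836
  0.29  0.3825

σ√T = 0.41·√0.75 = 0.3551
d₁ = [ln(270/290) + (0.088 + ½·0.41²)·0.75] / (σ√T) = (-0.0715 + 0.1290) / 0.3551 = 0.1622 ⇒ 0.16
√T = √0.75 = 0.8660
φ(d₁) = φ(0.16) = 0.3939
vega = S·φ(d₁)·√T = 270·0.3939·0.8660 = 92.1017
(Call and put vega coincide under Black-Scholes.)

92.10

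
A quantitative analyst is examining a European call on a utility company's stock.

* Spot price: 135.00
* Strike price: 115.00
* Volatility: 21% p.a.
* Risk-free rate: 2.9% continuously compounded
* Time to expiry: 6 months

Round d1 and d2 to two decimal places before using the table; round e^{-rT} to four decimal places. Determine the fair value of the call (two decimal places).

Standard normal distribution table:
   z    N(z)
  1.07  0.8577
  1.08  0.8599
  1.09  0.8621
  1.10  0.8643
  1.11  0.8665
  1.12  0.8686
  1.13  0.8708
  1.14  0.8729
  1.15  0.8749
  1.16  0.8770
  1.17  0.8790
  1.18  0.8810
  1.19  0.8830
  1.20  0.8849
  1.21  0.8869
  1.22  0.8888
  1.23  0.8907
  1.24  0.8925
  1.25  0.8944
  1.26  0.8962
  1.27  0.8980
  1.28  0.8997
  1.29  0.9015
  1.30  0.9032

σ√T = 0.21·√0.5 = 0.1485
d₁ = [ln(135/115) + (0.029 + 0.21²/2)·0.5] / 0.1485 = [0.1603 + 0.0255] / 0.1485 = 1.2517 ≈ 1.25
d₂ = d₁ − σ√T = 1.2517 − 0.1485 = 1.1032 ≈ 1.10
exp(−rT) = exp(−0.029·0.5) = 0.9856
C = 135·N(1.25) − 115·0.9856·N(1.10) = 135·0.8944 − 115·0.9856·0.8643 = 120.7440 − 97.9632 = 22.7808

22.78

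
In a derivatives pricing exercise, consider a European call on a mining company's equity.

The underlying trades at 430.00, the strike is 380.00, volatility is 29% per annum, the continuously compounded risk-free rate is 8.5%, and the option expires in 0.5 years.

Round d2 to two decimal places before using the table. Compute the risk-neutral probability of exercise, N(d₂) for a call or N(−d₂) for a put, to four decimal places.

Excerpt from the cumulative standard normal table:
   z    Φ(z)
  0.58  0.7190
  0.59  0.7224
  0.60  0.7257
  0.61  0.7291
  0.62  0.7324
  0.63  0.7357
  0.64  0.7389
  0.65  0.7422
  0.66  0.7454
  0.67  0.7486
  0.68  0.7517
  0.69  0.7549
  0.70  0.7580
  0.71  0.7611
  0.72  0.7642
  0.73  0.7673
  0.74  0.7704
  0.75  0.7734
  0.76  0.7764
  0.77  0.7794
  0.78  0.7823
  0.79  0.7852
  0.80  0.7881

σ√T = 0.29·√0.5 = 0.2051
d₁ = [ln(430/380) + (0.085 + 0.29²/2)·0.5] / 0.2051 = [0.1236 + 0.0635] / 0.2051 = 0.9126 which rounds to 0.91
d₂ = d₁ − σ√T = 0.9126 − 0.2051 = 0.7075 which rounds to 0.71
Pr(exercise) under Q = N(d₂) = 0.7611

0.7611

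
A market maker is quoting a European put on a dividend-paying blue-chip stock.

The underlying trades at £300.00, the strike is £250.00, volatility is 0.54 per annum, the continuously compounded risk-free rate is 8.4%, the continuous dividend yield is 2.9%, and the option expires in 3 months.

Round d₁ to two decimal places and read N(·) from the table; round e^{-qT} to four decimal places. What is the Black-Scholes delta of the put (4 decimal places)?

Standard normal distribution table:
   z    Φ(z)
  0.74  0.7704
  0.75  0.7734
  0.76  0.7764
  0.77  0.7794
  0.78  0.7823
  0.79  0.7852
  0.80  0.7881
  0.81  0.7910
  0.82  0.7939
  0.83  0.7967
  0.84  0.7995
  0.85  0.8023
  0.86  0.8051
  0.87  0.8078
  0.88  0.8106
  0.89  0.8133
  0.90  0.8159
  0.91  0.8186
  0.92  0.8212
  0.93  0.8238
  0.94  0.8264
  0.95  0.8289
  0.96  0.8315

-0.1935

σ√T = 0.54·√0.25 = 0.2700
d₁ = [ln(300/250) + (0.084 − 0.029 + ½·0.54²)·0.25] / (σ√T) = (0.1823 + 0.0502) / 0.2700 = 0.8612 → 0.86
N(d₁) = N(0.86) = 0.8051
Δ_put = e^(−qT)·(N(d₁) − 1) = 0.9928·(0.8051 − 1) = -0.1935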